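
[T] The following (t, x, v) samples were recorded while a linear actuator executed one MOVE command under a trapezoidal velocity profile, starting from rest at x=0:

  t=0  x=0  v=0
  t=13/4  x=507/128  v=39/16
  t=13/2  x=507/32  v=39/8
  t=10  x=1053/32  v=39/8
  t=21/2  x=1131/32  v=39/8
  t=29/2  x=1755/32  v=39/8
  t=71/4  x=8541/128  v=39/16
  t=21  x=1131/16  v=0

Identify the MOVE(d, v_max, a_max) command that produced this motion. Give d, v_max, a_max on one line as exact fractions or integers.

final state: t=21, x=1131/16, v=0 → d = 1131/16
a_max = (39/16−0)/(13/4−0) = 3/4
max v = 39/8 over t∈[13/2,29/2] → v_max = 39/8
check: 39/8·(13/2+8) = 1131/16 ✓

d=1131/16 v_max=39/8 a_max=3/4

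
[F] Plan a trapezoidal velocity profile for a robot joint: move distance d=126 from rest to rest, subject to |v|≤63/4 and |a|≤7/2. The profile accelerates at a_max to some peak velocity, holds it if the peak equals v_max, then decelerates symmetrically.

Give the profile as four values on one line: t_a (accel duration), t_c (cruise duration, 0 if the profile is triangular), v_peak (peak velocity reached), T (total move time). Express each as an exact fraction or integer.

(v_max)²/a_max = (63/4)²/(7/2) = 567/8
126 ≥ 567/8 → trapezoidal
t_a = (63/4)/(7/2) = 9/2; v_peak = 63/4
d_cruise = 126 − 567/8 = 441/8; t_c = (441/8)/(63/4) = 7/2
T = 2·9/2 + 7/2 = 25/2

t_a=9/2 t_c=7/2 v_peak=63/4 T=25/2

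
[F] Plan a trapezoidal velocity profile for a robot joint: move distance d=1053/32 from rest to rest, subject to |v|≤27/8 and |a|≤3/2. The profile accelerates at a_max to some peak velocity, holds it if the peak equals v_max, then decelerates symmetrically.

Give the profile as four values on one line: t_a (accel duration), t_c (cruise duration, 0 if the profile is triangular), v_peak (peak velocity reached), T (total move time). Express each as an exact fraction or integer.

t_a=9/4 t_c=15/2 v_peak=27/8 T=12

(v_max)²/a_max = (27/8)²/(3/2) = 243/32
1053/32 ≥ 243/32 so v_max reached
t_a = (27/8)/(3/2) = 9/4; v_peak = 27/8
d_cruise = 1053/32 − 243/32 = 405/16; t_c = (405/16)/(27/8) = 15/2
T = 2·9/4 + 15/2 = 12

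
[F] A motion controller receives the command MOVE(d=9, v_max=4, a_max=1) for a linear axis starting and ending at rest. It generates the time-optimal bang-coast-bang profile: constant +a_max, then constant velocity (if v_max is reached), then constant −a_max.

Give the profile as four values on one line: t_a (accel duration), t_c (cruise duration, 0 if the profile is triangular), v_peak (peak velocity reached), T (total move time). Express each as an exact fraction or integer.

(v_max)²/a_max = 4²/1 = 16
9 < 16 → triangular
v_peak = √(9·1) = √9 = 3
t_a = 3/1 = 3; t_c = 0
T = 2·3 = 6

t_a=3 t_c=0 v_peak=3 T=6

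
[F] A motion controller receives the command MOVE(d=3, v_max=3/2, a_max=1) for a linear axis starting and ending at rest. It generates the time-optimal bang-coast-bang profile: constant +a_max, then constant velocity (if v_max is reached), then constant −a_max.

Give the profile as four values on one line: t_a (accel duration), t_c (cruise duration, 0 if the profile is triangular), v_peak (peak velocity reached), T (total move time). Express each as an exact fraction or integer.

t_a=3/2 t_c=1/2 v_peak=3/2 T=7/2

v_max²/a_max = (3/2)²/1 = 9/4
3 ≥ 9/4 ⇒ cruise phase
t_a = (3/2)/1 = 3/2; v_peak = 3/2
d_cruise = 3 − 9/4 = 3/4; t_c = (3/4)/(3/2) = 1/2
T = 2·3/2 + 1/2 = 7/2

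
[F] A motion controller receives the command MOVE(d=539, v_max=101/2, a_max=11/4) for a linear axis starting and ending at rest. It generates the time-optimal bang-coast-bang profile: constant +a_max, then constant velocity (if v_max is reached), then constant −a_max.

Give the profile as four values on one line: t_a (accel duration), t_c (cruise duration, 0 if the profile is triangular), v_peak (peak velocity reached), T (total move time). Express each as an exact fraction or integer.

t_a=14 t_c=0 v_peak=77/2 T=28

v_max²/a_max = (101/2)²/(11/4) = 10201/11
539 < 10201/11 so t_c = 0
v_peak = √(539·11/4) = √(5929/4) = 77/2
t_a = (77/2)/(11/4) = 14; t_c = 0
T = 2·14 = 28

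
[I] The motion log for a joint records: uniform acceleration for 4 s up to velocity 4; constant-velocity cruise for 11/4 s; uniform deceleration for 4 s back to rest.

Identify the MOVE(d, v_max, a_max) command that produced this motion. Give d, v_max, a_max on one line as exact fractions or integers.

a_max = 4/4 = 1
d_a = ½·4·4 = 8; d_c = 4·11/4 = 11
d = 2·8 + 11 = 27
t_c = 11/4 > 0 ⇒ limit active, v_max = 4

d=27 v_max=4 a_max=1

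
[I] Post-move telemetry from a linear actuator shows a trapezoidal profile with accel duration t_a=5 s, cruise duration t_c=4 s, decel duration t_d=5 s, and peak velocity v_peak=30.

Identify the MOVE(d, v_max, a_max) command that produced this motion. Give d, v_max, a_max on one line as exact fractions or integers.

a_max = 30/5 = 6
d_a = ½·30·5 = 75; d_c = 30·4 = 120
d = 2·75 + 120 = 270
t_c = 4 > 0 so v_max = 30

d=270 v_max=30 a_max=6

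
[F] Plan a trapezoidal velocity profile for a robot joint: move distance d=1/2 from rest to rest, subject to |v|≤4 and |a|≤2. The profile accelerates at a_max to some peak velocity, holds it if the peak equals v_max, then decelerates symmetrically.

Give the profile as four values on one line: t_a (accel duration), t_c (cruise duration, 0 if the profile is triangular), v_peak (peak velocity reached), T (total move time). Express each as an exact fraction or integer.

vₘ²/aₘ = 4²/2 = 8
1/2 < 8 → triangular
v_peak = √(1/2·2) = √1 = 1
t_a = 1/2; t_c = 0
T = 2·1/2 = 1

t_a=1/2 t_c=0 v_peak=1 T=1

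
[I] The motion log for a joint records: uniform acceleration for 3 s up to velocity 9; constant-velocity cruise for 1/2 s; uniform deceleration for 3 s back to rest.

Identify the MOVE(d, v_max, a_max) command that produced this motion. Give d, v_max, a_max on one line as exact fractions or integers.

d=63/2 v_max=9 a_max=3

a_max = 9/3 = 3
d_a = ½·9·3 = 27/2; d_c = 9·1/2 = 9/2
d = 2·27/2 + 9/2 = 63/2
t_c = 1/2 > 0 → v_max = v_peak = 9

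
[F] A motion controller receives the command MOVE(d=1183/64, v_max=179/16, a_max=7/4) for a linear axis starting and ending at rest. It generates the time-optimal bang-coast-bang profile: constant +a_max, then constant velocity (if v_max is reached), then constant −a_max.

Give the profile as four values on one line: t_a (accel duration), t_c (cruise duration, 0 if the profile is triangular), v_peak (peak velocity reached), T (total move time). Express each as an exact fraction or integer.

(v_max)²/a_max = (179/16)²/(7/4) = 32041/448
1183/64 < 32041/448 ⇒ no cruise
v_peak = √(1183/64·7/4) = √(8281/256) = 91/16
t_a = (91/16)/(7/4) = 13/4; t_c = 0
T = 2·13/4 = 13/2

t_a=13/4 t_c=0 v_peak=91/16 T=13/2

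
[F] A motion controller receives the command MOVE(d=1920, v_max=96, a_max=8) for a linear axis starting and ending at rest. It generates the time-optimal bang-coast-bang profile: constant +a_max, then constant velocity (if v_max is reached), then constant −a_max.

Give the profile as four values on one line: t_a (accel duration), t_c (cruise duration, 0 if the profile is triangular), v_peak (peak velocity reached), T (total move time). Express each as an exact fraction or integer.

t_a=12 t_c=8 v_peak=96 T=32

(v_max)²/a_max = 96²/8 = 1152
1920 ≥ 1152 ⇒ cruise phase
t_a = 96/8 = 12; v_peak = 96
d_cruise = 1920 − 1152 = 768; t_c = 768/96 = 8
T = 2·12 + 8 = 32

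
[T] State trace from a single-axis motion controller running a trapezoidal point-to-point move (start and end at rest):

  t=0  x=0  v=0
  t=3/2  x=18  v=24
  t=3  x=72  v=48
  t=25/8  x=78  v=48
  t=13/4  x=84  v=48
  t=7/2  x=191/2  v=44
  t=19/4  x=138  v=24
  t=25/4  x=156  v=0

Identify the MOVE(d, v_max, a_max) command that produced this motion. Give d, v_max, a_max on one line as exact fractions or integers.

d=156 v_max=48 a_max=16

final state: t=25/4, x=156, v=0 → d = 156
a_max = (24−0)/(3/2−0) = 16
max v = 48 over t∈[3,13/4] → v_max = 48
check: 48·(3+1/4) = 156 ✓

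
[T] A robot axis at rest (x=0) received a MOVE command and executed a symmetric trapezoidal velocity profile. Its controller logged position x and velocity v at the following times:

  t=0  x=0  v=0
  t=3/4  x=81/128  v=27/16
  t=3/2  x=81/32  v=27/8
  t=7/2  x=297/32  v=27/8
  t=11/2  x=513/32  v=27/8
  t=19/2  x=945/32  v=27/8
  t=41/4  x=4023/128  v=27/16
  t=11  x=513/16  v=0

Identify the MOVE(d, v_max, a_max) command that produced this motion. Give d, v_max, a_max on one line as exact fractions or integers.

final state: t=11, x=513/16, v=0 → d = 513/16
a_max = (27/16−0)/(3/4−0) = 9/4
max v = 27/8 over t∈[3/2,19/2] → v_max = 27/8
check: 27/8·(3/2+8) = 513/16 ✓

d=513/16 v_max=27/8 a_max=9/4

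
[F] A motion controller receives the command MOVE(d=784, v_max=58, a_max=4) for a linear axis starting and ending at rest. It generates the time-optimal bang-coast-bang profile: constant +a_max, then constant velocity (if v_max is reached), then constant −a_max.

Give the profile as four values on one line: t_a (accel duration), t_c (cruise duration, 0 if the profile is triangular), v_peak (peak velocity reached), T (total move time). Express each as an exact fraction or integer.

(v_max)²/a_max = 58²/4 = 841
784 < 841 ⇒ no cruise
v_peak = √(784·4) = √3136 = 56
t_a = 56/4 = 14; t_c = 0
T = 2·14 = 28

t_a=14 t_c=0 v_peak=56 T=28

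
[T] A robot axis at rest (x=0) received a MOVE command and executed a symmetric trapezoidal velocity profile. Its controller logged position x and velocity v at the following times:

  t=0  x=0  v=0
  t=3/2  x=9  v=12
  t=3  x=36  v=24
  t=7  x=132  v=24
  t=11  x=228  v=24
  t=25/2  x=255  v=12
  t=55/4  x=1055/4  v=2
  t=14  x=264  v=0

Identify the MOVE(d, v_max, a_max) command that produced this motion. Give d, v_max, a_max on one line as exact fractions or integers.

final state: t=14, x=264, v=0 → d = 264
a_max = (12−0)/(3/2−0) = 8
max v = 24 over t∈[3,11] → v_max = 24
check: 24·(3+8) = 264 ✓

d=264 v_max=24 a_max=8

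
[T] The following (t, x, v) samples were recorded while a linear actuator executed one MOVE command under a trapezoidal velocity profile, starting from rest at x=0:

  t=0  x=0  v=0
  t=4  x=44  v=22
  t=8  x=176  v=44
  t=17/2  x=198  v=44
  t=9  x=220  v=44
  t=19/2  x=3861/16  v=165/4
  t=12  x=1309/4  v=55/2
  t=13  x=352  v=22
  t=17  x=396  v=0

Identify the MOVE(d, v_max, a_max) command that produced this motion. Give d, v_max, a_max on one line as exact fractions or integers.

d=396 v_max=44 a_max=11/2

final state: t=17, x=396, v=0 → d = 396
a_max = (22−0)/(4−0) = 11/2
max v = 44 over t∈[8,9] → v_max = 44
check: 44·(8+1) = 396 ✓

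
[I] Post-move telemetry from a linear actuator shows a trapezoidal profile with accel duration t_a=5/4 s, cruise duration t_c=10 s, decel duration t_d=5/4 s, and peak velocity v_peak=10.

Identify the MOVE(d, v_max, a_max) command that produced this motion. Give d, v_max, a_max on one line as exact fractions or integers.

d=225/2 v_max=10 a_max=8

a_max = 10/(5/4) = 8
d_a = ½·10·5/4 = 25/4; d_c = 10·10 = 100
d = 2·25/4 + 100 = 225/2
t_c = 10 > 0 so v_max = 10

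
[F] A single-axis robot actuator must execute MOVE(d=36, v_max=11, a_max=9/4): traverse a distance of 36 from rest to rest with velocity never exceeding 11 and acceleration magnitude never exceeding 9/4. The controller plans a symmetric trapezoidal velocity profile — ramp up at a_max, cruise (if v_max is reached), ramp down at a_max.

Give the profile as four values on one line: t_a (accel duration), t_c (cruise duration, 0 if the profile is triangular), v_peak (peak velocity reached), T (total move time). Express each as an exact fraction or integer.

t_a=4 t_c=0 v_peak=9 T=8

vₘ²/aₘ = 11²/(9/4) = 484/9
36 < 484/9 ⇒ no cruise
v_peak = √(36·9/4) = √81 = 9
t_a = 9/(9/4) = 4; t_c = 0
T = 2·4 = 8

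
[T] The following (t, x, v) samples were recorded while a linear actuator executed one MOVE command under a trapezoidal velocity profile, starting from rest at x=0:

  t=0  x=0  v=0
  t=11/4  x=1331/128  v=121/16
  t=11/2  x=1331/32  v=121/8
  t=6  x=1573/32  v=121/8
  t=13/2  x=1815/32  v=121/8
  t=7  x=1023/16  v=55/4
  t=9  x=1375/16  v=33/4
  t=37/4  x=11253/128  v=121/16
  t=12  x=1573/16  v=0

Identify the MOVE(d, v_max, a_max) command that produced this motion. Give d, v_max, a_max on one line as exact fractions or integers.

final state: t=12, x=1573/16, v=0 → d = 1573/16
a_max = (121/16−0)/(11/4−0) = 11/4
max v = 121/8 over t∈[11/2,13/2] → v_max = 121/8
check: 121/8·(11/2+1) = 1573/16 ✓

d=1573/16 v_max=121/8 a_max=11/4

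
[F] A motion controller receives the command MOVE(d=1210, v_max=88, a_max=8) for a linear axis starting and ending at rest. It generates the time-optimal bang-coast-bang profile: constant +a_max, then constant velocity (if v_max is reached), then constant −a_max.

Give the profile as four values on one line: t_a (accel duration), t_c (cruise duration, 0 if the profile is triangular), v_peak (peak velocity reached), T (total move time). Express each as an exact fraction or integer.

t_a=11 t_c=11/4 v_peak=88 T=99/4

(v_max)²/a_max = 88²/8 = 968
1210 ≥ 968 ⇒ cruise phase
t_a = 88/8 = 11; v_peak = 88
d_cruise = 1210 − 968 = 242; t_c = 242/88 = 11/4
T = 2·11 + 11/4 = 99/4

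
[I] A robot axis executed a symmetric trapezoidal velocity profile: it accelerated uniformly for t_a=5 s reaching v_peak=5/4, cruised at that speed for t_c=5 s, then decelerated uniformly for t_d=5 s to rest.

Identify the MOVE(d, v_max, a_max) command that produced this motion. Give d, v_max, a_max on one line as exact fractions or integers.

d=25/2 v_max=5/4 a_max=1/4

a_max = (5/4)/5 = 1/4
d_a = ½·5/4·5 = 25/8; d_c = 5/4·5 = 25/4
d = 2·25/8 + 25/4 = 25/2
t_c = 5 > 0 → v_max = v_peak = 5/4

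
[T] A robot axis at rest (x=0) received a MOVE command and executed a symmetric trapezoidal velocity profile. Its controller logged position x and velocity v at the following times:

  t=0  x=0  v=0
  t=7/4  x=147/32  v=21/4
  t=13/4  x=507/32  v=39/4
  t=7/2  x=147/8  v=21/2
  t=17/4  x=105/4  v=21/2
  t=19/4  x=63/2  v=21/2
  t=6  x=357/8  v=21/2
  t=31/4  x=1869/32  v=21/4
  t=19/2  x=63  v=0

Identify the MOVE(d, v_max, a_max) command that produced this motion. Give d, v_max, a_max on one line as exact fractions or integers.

final state: t=19/2, x=63, v=0 → d = 63
a_max = (21/4−0)/(7/4−0) = 3
max v = 21/2 over t∈[7/2,6] → v_max = 21/2
check: 21/2·(7/2+5/2) = 63 ✓

d=63 v_max=21/2 a_max=3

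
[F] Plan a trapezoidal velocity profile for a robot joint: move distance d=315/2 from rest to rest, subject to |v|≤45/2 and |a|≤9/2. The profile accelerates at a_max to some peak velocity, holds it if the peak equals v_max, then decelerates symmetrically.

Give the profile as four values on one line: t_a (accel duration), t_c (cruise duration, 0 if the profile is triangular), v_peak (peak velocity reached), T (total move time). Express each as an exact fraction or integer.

vₘ²/aₘ = (45/2)²/(9/2) = 225/2
315/2 ≥ 225/2 so v_max reached
t_a = (45/2)/(9/2) = 5; v_peak = 45/2
d_cruise = 315/2 − 225/2 = 45; t_c = 45/(45/2) = 2
T = 2·5 + 2 = 12

t_a=5 t_c=2 v_peak=45/2 T=12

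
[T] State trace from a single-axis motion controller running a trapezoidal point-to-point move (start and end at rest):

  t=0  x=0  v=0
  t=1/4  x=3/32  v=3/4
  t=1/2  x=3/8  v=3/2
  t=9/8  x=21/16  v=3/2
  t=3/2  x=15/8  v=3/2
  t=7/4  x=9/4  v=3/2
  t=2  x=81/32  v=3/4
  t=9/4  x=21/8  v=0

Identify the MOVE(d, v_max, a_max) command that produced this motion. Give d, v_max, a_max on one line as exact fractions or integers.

final state: t=9/4, x=21/8, v=0 → d = 21/8
a_max = (3/4−0)/(1/4−0) = 3
max v = 3/2 over t∈[1/2,7/4] → v_max = 3/2
check: 3/2·(1/2+5/4) = 21/8 ✓

d=21/8 v_max=3/2 a_max=3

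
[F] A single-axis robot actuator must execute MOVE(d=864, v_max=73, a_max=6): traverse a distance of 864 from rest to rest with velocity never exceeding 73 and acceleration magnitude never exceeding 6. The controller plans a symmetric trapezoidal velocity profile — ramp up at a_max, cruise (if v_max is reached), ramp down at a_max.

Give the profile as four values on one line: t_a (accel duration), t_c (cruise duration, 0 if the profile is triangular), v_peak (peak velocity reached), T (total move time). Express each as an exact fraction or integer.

vₘ²/aₘ = 73²/6 = 5329/6
864 < 5329/6 ⇒ no cruise
v_peak = √(864·6) = √5184 = 72
t_a = 72/6 = 12; t_c = 0
T = 2·12 = 24

t_a=12 t_c=0 v_peak=72 T=24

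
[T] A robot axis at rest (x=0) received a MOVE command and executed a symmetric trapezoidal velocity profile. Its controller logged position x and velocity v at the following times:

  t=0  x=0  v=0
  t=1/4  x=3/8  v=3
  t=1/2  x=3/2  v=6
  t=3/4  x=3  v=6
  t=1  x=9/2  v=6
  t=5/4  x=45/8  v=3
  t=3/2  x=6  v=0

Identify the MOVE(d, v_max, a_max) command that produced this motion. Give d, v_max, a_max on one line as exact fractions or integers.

d=6 v_max=6 a_max=12

final state: t=3/2, x=6, v=0 → d = 6
a_max = (3−0)/(1/4−0) = 12
max v = 6 over t∈[1/2,1] → v_max = 6
check: 6·(1/2+1/2) = 6 ✓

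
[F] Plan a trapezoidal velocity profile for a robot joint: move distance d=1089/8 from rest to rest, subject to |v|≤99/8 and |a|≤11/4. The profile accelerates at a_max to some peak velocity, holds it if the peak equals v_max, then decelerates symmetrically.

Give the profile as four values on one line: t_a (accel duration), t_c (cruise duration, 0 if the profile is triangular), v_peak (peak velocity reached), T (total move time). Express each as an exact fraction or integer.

t_a=9/2 t_c=13/2 v_peak=99/8 T=31/2

vₘ²/aₘ = (99/8)²/(11/4) = 891/16
1089/8 ≥ 891/16 ⇒ cruise phase
t_a = (99/8)/(11/4) = 9/2; v_peak = 99/8
d_cruise = 1089/8 − 891/16 = 1287/16; t_c = (1287/16)/(99/8) = 13/2
T = 2·9/2 + 13/2 = 31/2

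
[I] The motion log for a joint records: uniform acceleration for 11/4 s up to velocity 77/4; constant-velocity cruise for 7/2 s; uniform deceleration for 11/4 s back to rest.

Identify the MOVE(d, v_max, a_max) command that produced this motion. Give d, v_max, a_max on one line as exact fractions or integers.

d=1925/16 v_max=77/4 a_max=7

a_max = (77/4)/(11/4) = 7
d_a = ½·77/4·11/4 = 847/32; d_c = 77/4·7/2 = 539/8
d = 2·847/32 + 539/8 = 1925/16
t_c = 7/2 > 0 so v_max = 77/4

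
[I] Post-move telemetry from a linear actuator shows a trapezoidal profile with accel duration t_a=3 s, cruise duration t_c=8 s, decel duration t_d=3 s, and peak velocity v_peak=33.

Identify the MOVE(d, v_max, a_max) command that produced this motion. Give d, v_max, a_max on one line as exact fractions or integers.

a_max = 33/3 = 11
d_a = ½·33·3 = 99/2; d_c = 33·8 = 264
d = 2·99/2 + 264 = 363
t_c = 8 > 0 so v_max = 33

d=363 v_max=33 a_max=11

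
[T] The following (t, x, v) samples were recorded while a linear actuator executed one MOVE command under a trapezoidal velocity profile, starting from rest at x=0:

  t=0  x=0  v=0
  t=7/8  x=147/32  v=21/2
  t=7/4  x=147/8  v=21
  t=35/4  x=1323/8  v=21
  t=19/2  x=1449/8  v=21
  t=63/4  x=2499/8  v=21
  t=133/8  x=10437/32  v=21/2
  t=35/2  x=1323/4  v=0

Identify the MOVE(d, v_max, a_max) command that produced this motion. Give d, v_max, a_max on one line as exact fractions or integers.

final state: t=35/2, x=1323/4, v=0 → d = 1323/4
a_max = (21/2−0)/(7/8−0) = 12
max v = 21 over t∈[7/4,63/4] → v_max = 21
check: 21·(7/4+14) = 1323/4 ✓

d=1323/4 v_max=21 a_max=12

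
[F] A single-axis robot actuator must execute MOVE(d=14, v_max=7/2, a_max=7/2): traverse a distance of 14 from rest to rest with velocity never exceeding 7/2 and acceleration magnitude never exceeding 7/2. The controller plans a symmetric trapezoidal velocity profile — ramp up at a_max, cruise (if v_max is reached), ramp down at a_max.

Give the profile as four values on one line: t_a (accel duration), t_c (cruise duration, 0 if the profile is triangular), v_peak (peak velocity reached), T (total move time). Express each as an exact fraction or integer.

t_a=1 t_c=3 v_peak=7/2 T=5

vₘ²/aₘ = (7/2)²/(7/2) = 7/2
14 ≥ 7/2 so v_max reached
t_a = (7/2)/(7/2) = 1; v_peak = 7/2
d_cruise = 14 − 7/2 = 21/2; t_c = (21/2)/(7/2) = 3
T = 2·1 + 3 = 5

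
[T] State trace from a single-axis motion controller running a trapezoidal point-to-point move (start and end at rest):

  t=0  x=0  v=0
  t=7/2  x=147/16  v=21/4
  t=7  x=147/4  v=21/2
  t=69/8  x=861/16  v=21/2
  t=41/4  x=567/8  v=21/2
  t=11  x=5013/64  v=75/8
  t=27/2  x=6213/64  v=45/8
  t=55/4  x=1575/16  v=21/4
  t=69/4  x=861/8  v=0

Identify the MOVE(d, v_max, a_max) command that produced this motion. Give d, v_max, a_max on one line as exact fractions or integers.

final state: t=69/4, x=861/8, v=0 → d = 861/8
a_max = (21/4−0)/(7/2−0) = 3/2
max v = 21/2 over t∈[7,41/4] → v_max = 21/2
check: 21/2·(7+13/4) = 861/8 ✓

d=861/8 v_max=21/2 a_max=3/2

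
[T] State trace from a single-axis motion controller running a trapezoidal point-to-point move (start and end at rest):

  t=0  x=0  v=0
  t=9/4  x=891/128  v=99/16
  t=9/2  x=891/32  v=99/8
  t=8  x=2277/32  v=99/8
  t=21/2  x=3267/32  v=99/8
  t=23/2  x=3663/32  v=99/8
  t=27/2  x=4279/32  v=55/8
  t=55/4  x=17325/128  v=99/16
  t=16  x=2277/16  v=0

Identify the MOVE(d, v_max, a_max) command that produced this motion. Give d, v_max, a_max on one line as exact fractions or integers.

final state: t=16, x=2277/16, v=0 → d = 2277/16
a_max = (99/16−0)/(9/4−0) = 11/4
max v = 99/8 over t∈[9/2,23/2] → v_max = 99/8
check: 99/8·(9/2+7) = 2277/16 ✓

d=2277/16 v_max=99/8 a_max=11/4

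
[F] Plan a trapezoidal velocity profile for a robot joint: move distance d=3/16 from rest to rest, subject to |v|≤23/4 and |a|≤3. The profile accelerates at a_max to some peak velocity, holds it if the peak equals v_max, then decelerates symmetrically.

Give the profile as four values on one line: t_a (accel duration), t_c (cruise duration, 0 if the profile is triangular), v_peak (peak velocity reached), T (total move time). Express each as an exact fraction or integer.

(v_max)²/a_max = (23/4)²/3 = 529/48
3/16 < 529/48 so t_c = 0
v_peak = √(3/16·3) = √(9/16) = 3/4
t_a = (3/4)/3 = 1/4; t_c = 0
T = 2·1/4 = 1/2

t_a=1/4 t_c=0 v_peak=3/4 T=1/2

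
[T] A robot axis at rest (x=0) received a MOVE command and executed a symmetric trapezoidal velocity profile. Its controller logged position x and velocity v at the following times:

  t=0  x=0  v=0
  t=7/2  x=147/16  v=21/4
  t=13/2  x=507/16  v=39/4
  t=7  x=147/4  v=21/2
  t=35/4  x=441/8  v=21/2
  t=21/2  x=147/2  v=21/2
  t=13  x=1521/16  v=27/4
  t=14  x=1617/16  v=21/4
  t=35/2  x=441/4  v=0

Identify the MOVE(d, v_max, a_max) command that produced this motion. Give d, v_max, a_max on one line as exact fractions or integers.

d=441/4 v_max=21/2 a_max=3/2

final state: t=35/2, x=441/4, v=0 → d = 441/4
a_max = (21/4−0)/(7/2−0) = 3/2
max v = 21/2 over t∈[7,21/2] → v_max = 21/2
check: 21/2·(7+7/2) = 441/4 ✓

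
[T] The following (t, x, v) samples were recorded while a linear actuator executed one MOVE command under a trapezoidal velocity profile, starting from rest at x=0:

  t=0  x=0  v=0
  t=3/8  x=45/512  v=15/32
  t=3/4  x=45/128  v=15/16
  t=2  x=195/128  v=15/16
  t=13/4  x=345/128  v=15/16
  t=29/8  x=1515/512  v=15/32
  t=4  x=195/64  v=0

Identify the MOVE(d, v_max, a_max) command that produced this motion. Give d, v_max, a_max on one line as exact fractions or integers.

final state: t=4, x=195/64, v=0 → d = 195/64
a_max = (15/32−0)/(3/8−0) = 5/4
max v = 15/16 over t∈[3/4,13/4] → v_max = 15/16
check: 15/16·(3/4+5/2) = 195/64 ✓

d=195/64 v_max=15/16 a_max=5/4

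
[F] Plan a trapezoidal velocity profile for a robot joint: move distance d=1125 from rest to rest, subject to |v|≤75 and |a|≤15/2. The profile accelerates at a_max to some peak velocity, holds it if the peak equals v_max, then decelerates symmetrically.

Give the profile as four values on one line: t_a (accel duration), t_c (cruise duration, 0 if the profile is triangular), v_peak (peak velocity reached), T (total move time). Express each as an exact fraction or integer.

v_max²/a_max = 75²/(15/2) = 750
1125 ≥ 750 ⇒ cruise phase
t_a = 75/(15/2) = 10; v_peak = 75
d_cruise = 1125 − 750 = 375; t_c = 375/75 = 5
T = 2·10 + 5 = 25

t_a=10 t_c=5 v_peak=75 T=25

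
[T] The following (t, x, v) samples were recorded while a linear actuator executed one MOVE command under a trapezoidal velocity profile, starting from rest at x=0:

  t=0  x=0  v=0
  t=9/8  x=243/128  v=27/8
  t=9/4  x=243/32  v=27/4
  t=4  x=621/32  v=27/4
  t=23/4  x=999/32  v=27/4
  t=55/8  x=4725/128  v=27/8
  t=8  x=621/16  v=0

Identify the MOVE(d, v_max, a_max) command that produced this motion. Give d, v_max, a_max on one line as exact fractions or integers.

final state: t=8, x=621/16, v=0 → d = 621/16
a_max = (27/8−0)/(9/8−0) = 3
max v = 27/4 over t∈[9/4,23/4] → v_max = 27/4
check: 27/4·(9/4+7/2) = 621/16 ✓

d=621/16 v_max=27/4 a_max=3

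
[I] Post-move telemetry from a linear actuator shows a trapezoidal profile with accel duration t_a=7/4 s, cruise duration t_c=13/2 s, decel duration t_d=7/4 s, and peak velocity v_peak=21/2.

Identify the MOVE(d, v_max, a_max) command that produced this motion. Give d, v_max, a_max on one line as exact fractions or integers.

d=693/8 v_max=21/2 a_max=6

a_max = (21/2)/(7/4) = 6
d_a = ½·21/2·7/4 = 147/16; d_c = 21/2·13/2 = 273/4
d = 2·147/16 + 273/4 = 693/8
t_c = 13/2 > 0 ⇒ limit active, v_max = 21/2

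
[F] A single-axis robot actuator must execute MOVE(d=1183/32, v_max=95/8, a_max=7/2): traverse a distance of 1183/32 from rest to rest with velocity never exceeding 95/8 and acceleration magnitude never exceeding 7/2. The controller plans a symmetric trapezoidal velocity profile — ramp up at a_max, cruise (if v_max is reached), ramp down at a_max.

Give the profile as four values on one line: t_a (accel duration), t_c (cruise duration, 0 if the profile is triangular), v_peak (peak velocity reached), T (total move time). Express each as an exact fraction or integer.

t_a=13/4 t_c=0 v_peak=91/8 T=13/2

(v_max)²/a_max = (95/8)²/(7/2) = 9025/224
1183/32 < 9025/224 so t_c = 0
v_peak = √(1183/32·7/2) = √(8281/64) = 91/8
t_a = (91/8)/(7/2) = 13/4; t_c = 0
T = 2·13/4 = 13/2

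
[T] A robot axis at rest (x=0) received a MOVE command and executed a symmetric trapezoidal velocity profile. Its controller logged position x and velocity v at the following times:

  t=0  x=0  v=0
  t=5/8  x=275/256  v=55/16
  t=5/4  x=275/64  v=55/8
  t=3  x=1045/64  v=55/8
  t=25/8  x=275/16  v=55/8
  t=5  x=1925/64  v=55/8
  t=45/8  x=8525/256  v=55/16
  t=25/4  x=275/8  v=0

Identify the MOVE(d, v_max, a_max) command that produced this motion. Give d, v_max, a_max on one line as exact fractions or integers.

d=275/8 v_max=55/8 a_max=11/2

final state: t=25/4, x=275/8, v=0 → d = 275/8
a_max = (55/16−0)/(5/8−0) = 11/2
max v = 55/8 over t∈[5/4,5] → v_max = 55/8
check: 55/8·(5/4+15/4) = 275/8 ✓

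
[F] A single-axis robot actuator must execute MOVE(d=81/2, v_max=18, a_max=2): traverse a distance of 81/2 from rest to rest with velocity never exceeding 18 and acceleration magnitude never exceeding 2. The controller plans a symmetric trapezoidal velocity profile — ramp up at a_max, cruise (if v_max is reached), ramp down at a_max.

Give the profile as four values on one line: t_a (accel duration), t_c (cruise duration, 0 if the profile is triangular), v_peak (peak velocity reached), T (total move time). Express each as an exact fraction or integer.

vₘ²/aₘ = 18²/2 = 162
81/2 < 162 ⇒ no cruise
v_peak = √(81/2·2) = √81 = 9
t_a = 9/2; t_c = 0
T = 2·9/2 = 9

t_a=9/2 t_c=0 v_peak=9 T=9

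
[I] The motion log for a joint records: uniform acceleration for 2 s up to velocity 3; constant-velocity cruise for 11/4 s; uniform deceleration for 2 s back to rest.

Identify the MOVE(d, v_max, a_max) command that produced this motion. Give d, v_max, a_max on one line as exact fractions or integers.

a_max = 3/2
d_a = ½·3·2 = 3; d_c = 3·11/4 = 33/4
d = 2·3 + 33/4 = 57/4
t_c = 11/4 > 0 ⇒ limit active, v_max = 3

d=57/4 v_max=3 a_max=3/2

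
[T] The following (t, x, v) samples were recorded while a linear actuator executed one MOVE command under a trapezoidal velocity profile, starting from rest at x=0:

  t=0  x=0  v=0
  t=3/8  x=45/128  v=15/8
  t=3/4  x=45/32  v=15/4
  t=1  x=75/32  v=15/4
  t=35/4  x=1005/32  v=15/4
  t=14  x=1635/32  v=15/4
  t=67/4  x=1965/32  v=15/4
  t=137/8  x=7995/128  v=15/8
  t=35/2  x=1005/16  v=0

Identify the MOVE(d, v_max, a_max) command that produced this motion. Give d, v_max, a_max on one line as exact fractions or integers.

final state: t=35/2, x=1005/16, v=0 → d = 1005/16
a_max = (15/8−0)/(3/8−0) = 5
max v = 15/4 over t∈[3/4,67/4] → v_max = 15/4
check: 15/4·(3/4+16) = 1005/16 ✓

d=1005/16 v_max=15/4 a_max=5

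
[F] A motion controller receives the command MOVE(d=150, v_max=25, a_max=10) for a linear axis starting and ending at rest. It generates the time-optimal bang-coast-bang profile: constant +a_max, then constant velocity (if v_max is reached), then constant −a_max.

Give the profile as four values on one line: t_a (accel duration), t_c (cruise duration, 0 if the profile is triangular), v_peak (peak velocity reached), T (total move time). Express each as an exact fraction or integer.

t_a=5/2 t_c=7/2 v_peak=25 T=17/2

(v_max)²/a_max = 25²/10 = 125/2
150 ≥ 125/2 ⇒ cruise phase
t_a = 25/10 = 5/2; v_peak = 25
d_cruise = 150 − 125/2 = 175/2; t_c = (175/2)/25 = 7/2
T = 2·5/2 + 7/2 = 17/2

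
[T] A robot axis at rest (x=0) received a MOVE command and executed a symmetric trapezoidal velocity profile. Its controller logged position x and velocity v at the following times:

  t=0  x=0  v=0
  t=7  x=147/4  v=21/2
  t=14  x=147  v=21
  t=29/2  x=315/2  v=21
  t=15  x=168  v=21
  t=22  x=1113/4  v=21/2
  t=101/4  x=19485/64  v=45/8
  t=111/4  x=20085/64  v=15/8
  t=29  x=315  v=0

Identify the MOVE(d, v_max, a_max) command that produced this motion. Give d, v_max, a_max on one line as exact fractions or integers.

final state: t=29, x=315, v=0 → d = 315
a_max = (21/2−0)/(7−0) = 3/2
max v = 21 over t∈[14,15] → v_max = 21
check: 21·(14+1) = 315 ✓

d=315 v_max=21 a_max=3/2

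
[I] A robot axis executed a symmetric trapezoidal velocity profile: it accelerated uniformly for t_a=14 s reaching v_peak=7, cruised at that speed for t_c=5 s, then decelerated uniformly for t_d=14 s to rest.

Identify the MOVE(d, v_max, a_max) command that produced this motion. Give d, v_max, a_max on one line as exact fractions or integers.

a_max = 7/14 = 1/2
d_a = ½·7·14 = 49; d_c = 7·5 = 35
d = 2·49 + 35 = 133
t_c = 5 > 0 so v_max = 7

d=133 v_max=7 a_max=1/2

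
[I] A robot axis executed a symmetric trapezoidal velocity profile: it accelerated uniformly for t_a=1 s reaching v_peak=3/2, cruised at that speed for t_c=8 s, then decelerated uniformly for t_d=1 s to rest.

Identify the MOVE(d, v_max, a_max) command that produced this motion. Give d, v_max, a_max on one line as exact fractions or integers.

d=27/2 v_max=3/2 a_max=3/2

a_max = (3/2)/1 = 3/2
d_a = ½·3/2·1 = 3/4; d_c = 3/2·8 = 12
d = 2·3/4 + 12 = 27/2
t_c = 8 > 0 ⇒ limit active, v_max = 3/2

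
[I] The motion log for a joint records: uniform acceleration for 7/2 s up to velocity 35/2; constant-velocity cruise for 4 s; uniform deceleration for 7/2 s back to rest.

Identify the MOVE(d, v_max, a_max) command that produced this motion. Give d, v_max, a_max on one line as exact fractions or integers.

a_max = (35/2)/(7/2) = 5
d_a = ½·35/2·7/2 = 245/8; d_c = 35/2·4 = 70
d = 2·245/8 + 70 = 525/4
t_c = 4 > 0 → v_max = v_peak = 35/2

d=525/4 v_max=35/2 a_max=5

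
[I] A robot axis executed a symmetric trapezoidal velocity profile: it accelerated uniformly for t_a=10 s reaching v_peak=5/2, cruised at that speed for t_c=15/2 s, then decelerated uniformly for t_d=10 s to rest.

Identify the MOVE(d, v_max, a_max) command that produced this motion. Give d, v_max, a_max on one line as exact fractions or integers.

d=175/4 v_max=5/2 a_max=1/4

a_max = (5/2)/10 = 1/4
d_a = ½·5/2·10 = 25/2; d_c = 5/2·15/2 = 75/4
d = 2·25/2 + 75/4 = 175/4
t_c = 15/2 > 0 ⇒ limit active, v_max = 5/2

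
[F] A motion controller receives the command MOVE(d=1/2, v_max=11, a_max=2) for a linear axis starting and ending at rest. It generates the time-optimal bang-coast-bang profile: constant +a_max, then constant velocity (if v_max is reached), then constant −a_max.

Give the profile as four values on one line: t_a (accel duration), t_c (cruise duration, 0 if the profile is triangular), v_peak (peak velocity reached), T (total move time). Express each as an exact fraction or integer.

v_max²/a_max = 11²/2 = 121/2
1/2 < 121/2 ⇒ no cruise
v_peak = √(1/2·2) = √1 = 1
t_a = 1/2; t_c = 0
T = 2·1/2 = 1

t_a=1/2 t_c=0 v_peak=1 T=1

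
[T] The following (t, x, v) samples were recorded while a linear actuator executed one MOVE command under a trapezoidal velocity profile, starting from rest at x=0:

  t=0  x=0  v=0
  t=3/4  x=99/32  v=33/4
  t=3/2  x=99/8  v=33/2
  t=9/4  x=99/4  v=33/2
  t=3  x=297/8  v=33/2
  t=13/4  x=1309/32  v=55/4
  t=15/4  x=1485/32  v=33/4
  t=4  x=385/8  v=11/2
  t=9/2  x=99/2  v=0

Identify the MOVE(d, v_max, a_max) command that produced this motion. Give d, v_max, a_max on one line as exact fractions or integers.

final state: t=9/2, x=99/2, v=0 → d = 99/2
a_max = (33/4−0)/(3/4−0) = 11
max v = 33/2 over t∈[3/2,3] → v_max = 33/2
check: 33/2·(3/2+3/2) = 99/2 ✓

d=99/2 v_max=33/2 a_max=11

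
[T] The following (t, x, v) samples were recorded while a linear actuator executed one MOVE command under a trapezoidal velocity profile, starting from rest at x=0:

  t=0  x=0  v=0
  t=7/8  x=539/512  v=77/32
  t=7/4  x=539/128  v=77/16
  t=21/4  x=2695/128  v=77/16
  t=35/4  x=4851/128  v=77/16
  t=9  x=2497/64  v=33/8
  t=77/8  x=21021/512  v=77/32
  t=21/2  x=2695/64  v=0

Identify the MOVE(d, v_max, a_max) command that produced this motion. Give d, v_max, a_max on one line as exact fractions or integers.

final state: t=21/2, x=2695/64, v=0 → d = 2695/64
a_max = (77/32−0)/(7/8−0) = 11/4
max v = 77/16 over t∈[7/4,35/4] → v_max = 77/16
check: 77/16·(7/4+7) = 2695/64 ✓

d=2695/64 v_max=77/16 a_max=11/4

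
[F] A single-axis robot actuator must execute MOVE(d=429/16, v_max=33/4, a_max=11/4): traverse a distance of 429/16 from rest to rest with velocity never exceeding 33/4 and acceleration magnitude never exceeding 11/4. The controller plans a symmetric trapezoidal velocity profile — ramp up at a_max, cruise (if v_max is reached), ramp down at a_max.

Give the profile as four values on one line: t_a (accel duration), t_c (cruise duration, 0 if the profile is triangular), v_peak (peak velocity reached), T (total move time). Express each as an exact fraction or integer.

t_a=3 t_c=1/4 v_peak=33/4 T=25/4

vₘ²/aₘ = (33/4)²/(11/4) = 99/4
429/16 ≥ 99/4 so v_max reached
t_a = (33/4)/(11/4) = 3; v_peak = 33/4
d_cruise = 429/16 − 99/4 = 33/16; t_c = (33/16)/(33/4) = 1/4
T = 2·3 + 1/4 = 25/4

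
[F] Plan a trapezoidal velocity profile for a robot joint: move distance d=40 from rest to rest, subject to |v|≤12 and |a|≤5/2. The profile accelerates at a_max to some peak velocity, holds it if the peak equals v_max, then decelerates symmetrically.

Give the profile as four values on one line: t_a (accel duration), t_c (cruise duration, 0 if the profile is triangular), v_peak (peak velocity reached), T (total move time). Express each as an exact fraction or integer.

vₘ²/aₘ = 12²/(5/2) = 288/5
40 < 288/5 → triangular
v_peak = √(40·5/2) = √100 = 10
t_a = 10/(5/2) = 4; t_c = 0
T = 2·4 = 8

t_a=4 t_c=0 v_peak=10 T=8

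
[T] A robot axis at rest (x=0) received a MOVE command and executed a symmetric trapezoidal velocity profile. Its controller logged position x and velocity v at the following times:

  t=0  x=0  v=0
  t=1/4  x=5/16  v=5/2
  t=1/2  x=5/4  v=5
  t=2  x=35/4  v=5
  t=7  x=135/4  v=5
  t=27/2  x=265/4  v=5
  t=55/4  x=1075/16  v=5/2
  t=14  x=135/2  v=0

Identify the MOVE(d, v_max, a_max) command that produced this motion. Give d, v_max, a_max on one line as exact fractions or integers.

d=135/2 v_max=5 a_max=10

final state: t=14, x=135/2, v=0 → d = 135/2
a_max = (5/2−0)/(1/4−0) = 10
max v = 5 over t∈[1/2,27/2] → v_max = 5
check: 5·(1/2+13) = 135/2 ✓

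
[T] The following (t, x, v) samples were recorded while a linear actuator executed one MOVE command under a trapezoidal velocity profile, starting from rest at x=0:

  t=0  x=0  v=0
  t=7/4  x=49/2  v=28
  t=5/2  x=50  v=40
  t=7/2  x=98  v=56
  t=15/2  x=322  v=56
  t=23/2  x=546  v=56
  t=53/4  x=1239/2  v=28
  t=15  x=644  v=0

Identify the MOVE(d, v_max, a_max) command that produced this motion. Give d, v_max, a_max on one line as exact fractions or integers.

d=644 v_max=56 a_max=16

final state: t=15, x=644, v=0 → d = 644
a_max = (28−0)/(7/4−0) = 16
max v = 56 over t∈[7/2,23/2] → v_max = 56
check: 56·(7/2+8) = 644 ✓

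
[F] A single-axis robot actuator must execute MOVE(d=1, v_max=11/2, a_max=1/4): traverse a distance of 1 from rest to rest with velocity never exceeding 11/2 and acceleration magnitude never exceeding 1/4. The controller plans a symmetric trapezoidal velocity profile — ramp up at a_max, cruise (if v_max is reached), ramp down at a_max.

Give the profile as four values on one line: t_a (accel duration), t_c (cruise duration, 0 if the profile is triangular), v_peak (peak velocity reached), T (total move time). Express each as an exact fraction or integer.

t_a=2 t_c=0 v_peak=1/2 T=4

(v_max)²/a_max = (11/2)²/(1/4) = 121
1 < 121 → triangular
v_peak = √(1·1/4) = √(1/4) = 1/2
t_a = (1/2)/(1/4) = 2; t_c = 0
T = 2·2 = 4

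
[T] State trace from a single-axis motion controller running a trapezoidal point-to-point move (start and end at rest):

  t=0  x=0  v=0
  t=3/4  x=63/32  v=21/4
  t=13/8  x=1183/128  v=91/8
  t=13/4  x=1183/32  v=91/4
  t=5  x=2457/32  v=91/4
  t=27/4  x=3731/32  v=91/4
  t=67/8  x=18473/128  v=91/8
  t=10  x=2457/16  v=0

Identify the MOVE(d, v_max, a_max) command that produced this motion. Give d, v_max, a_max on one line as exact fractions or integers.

d=2457/16 v_max=91/4 a_max=7

final state: t=10, x=2457/16, v=0 → d = 2457/16
a_max = (21/4−0)/(3/4−0) = 7
max v = 91/4 over t∈[13/4,27/4] → v_max = 91/4
check: 91/4·(13/4+7/2) = 2457/16 ✓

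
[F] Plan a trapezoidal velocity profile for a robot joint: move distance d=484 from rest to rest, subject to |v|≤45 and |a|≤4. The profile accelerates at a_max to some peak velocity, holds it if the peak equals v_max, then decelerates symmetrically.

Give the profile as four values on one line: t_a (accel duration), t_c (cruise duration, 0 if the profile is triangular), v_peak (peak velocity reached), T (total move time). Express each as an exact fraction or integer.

t_a=11 t_c=0 v_peak=44 T=22

vₘ²/aₘ = 45²/4 = 2025/4
484 < 2025/4 ⇒ no cruise
v_peak = √(484·4) = √1936 = 44
t_a = 44/4 = 11; t_c = 0
T = 2·11 = 22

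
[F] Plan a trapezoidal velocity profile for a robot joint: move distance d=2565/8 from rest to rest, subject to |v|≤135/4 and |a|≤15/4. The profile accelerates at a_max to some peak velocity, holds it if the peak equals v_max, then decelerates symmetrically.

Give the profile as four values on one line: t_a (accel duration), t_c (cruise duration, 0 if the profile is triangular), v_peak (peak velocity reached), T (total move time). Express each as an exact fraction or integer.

vₘ²/aₘ = (135/4)²/(15/4) = 1215/4
2565/8 ≥ 1215/4 ⇒ cruise phase
t_a = (135/4)/(15/4) = 9; v_peak = 135/4
d_cruise = 2565/8 − 1215/4 = 135/8; t_c = (135/8)/(135/4) = 1/2
T = 2·9 + 1/2 = 37/2

t_a=9 t_c=1/2 v_peak=135/4 T=37/2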